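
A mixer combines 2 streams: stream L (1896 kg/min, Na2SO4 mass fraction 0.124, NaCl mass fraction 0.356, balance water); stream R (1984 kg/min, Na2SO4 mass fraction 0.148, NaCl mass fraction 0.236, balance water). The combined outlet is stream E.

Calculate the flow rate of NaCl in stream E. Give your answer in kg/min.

NaCl out = NaCl in = 1896×0.356 + 1984×0.236 = 1143.2 kg/min.

1143 kg/min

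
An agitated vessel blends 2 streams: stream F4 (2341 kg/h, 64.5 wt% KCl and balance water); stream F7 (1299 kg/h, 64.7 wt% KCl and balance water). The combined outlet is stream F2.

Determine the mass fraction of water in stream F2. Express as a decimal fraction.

0.354

Total flow out = 2341 + 1299 = 3640 kg/h.
water in = 2341×0.355 + 1299×0.353 = 1289.6 kg/h.
water mass fraction in F2 = 1289.6/3640 = 0.354.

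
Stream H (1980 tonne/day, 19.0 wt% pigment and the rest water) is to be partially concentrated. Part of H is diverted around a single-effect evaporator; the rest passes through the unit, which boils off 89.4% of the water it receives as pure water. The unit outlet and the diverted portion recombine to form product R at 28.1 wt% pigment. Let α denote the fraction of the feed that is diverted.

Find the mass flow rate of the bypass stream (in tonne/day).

All 1980×0.190 = 376.2 tonne/day of pigment reaches R, so R = 376.2/0.281 = 1338.8 tonne/day and vapour = 641.21 tonne/day.
The evaporator receives (1−α)·1980 of feed at 0.810 water and removes 0.894 of that water:
0.894×0.810×(1−α)×1980 = 641.21
(1−α) = 641.21/1433.8 = 0.4472;  α = 0.5528.
Bypass flow = 0.5528×1980 = 1094.5 tonne/day.

1095 tonne/day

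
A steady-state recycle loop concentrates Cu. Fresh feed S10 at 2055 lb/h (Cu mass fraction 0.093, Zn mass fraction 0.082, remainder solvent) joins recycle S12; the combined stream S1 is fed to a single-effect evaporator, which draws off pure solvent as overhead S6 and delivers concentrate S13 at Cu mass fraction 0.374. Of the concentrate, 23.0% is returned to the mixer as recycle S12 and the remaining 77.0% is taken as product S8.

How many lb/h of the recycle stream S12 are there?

152.6 lb/h

Overall Cu balance (none leaves overhead): Cu in fresh feed = Cu in product, i.e. 2055×0.093 = (1−0.230)·S13·0.374.
S13 = 191.12/(0.374×0.770) = 663.64 lb/h.
Recycle S12 = 0.230×663.64 = 152.64 lb/h.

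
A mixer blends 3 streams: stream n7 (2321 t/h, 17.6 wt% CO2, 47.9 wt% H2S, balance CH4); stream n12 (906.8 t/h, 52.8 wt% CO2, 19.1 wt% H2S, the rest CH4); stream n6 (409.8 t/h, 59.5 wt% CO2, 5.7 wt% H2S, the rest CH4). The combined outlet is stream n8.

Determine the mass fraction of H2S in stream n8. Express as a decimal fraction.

Total flow out = 2321 + 906.8 + 409.8 = 3637.6 t/h.
H2S in = 2321×0.479 + 906.8×0.191 + 409.8×0.057 = 1308.3 t/h.
H2S mass fraction in n8 = 1308.3/3637.6 = 0.360.

0.360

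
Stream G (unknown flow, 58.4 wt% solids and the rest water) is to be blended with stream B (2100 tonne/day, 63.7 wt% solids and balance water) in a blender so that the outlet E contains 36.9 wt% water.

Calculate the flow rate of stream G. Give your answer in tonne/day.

268.1 tonne/day

Let G be the unknown flow. Total out = 2100 + G.
water balance: 762.3 + 0.416·G = 0.369·(2100 + G)
(0.416 − 0.369)·G = 0.369×2100 − 762.3 = 12.6
G = 12.6 / 0.047 = 268.09 tonne/day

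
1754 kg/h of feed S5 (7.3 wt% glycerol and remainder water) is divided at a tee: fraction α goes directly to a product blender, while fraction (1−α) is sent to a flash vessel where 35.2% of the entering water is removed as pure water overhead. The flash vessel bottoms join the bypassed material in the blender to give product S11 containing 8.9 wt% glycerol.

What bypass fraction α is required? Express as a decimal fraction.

0.449

All 1754×0.073 = 128.04 kg/h of glycerol reaches S11, so S11 = 128.04/0.089 = 1438.7 kg/h and vapour = 315.33 kg/h.
The evaporator receives (1−α)·1754 of feed at 0.927 water and removes 0.352 of that water:
0.352×0.927×(1−α)×1754 = 315.33
(1−α) = 315.33/572.34 = 0.5509;  α = 0.4491.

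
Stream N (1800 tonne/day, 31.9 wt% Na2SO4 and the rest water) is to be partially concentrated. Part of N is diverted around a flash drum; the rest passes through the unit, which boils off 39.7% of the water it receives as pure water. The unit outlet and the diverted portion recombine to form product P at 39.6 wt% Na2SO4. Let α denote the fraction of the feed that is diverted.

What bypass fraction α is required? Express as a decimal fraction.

0.281

All 1800×0.319 = 574.2 tonne/day of Na2SO4 reaches P, so P = 574.2/0.396 = 1450 tonne/day and vapour = 350 tonne/day.
The evaporator receives (1−α)·1800 of feed at 0.681 water and removes 0.397 of that water:
0.397×0.681×(1−α)×1800 = 350
(1−α) = 350/486.64 = 0.7192;  α = 0.2808.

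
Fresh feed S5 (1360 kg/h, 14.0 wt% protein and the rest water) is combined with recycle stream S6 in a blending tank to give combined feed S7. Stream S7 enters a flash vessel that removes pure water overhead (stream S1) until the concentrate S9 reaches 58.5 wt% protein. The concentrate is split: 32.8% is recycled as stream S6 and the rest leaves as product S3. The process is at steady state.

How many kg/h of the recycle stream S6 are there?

158.9 kg/h

Overall protein balance (none leaves overhead): protein in fresh feed = protein in product, i.e. 1360×0.140 = (1−0.328)·S9·0.585.
S9 = 190.4/(0.585×0.672) = 484.33 kg/h.
Recycle S6 = 0.328×484.33 = 158.86 kg/h.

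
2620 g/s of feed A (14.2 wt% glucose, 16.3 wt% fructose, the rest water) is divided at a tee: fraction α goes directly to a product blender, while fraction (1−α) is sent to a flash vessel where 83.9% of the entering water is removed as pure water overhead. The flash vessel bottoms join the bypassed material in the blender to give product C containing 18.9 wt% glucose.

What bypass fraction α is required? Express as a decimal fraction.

0.574

All 2620×0.142 = 372.04 g/s of glucose reaches C, so C = 372.04/0.189 = 1968.5 g/s and vapour = 651.53 g/s.
The evaporator receives (1−α)·2620 of feed at 0.695 water and removes 0.839 of that water:
0.839×0.695×(1−α)×2620 = 651.53
(1−α) = 651.53/1527.7 = 0.4265;  α = 0.5735.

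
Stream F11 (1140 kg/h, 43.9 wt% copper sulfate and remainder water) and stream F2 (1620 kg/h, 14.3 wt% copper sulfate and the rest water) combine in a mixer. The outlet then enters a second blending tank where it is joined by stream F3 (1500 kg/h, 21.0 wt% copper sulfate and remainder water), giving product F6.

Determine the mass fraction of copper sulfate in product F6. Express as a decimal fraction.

0.246

Overall, product flow = 4260 kg/h.
copper sulfate in = 1140×0.439 + 1620×0.143 + 1500×0.210 = 1047.1 kg/h.
copper sulfate fraction in F6 = 0.246.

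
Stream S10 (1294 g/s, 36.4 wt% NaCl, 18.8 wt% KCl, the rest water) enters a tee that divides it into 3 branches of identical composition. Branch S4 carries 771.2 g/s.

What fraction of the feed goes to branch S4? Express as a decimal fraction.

0.596

Fraction to S4 = 771.2/1294 = 0.5960.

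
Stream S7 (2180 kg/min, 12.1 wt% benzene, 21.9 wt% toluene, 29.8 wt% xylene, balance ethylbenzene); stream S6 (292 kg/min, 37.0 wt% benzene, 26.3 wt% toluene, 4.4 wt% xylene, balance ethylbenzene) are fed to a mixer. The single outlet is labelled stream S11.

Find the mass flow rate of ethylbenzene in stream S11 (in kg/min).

883.5 kg/min

ethylbenzene out = ethylbenzene in = 2180×0.362 + 292×0.323 = 883.48 kg/min.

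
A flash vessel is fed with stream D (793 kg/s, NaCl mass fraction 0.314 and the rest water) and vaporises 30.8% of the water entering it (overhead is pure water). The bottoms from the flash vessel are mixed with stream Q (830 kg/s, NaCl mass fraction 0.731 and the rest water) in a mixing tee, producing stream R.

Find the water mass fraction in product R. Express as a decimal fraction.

0.412

Vapour removed = 0.308×0.686×793 = 167.55 kg/s; concentrate = 625.45 kg/s.
water reaching the mixer = 376.45 (from concentrate) + 830×0.269 = 599.72 kg/s.
Product flow = 625.45 + 830 = 1455.4 kg/s; water fraction = 0.412.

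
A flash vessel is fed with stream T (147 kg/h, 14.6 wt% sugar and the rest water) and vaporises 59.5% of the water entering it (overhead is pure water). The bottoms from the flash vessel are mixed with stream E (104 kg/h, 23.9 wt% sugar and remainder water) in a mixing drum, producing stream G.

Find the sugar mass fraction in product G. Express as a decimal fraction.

0.2627

Vapour removed = 0.595×0.854×147 = 74.695 kg/h; concentrate = 72.305 kg/h.
sugar reaching the mixer = 21.462 (from concentrate) + 104×0.239 = 46.318 kg/h.
Product flow = 72.305 + 104 = 176.3 kg/h; sugar fraction = 0.2627.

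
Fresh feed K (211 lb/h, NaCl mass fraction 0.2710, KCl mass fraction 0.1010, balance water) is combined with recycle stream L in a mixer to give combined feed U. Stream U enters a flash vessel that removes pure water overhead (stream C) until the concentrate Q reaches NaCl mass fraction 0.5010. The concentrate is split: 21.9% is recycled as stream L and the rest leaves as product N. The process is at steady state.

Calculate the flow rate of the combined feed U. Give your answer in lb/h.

243 lb/h

Overall NaCl balance (none leaves overhead): NaCl in fresh feed = NaCl in product, i.e. 211×0.271 = (1−0.219)·Q·0.501.
Q = 57.181/(0.501×0.781) = 146.14 lb/h.
Recycle L = 0.219×146.14 = 32.004 lb/h.
Combined feed U = 211 + 32.004 = 243 lb/h.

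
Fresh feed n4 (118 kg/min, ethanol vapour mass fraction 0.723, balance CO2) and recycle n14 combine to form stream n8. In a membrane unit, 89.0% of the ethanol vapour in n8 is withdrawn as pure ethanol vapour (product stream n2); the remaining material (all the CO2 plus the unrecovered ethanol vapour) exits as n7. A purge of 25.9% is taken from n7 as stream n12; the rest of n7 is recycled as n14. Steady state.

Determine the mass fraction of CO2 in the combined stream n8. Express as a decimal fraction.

CO2 enters only via n4 and leaves only via the purge: 118×0.277 = 0.259×(CO2 in n7), and the membrane unit passes all CO2, so CO2 in n8 = CO2 in n7 = 126.2 kg/min.
ethanol vapour in n8: m_A = 118×0.723 + (1−0.259)·(1−0.890)·m_A, so m_A = 85.314/0.9185 = 92.885 kg/min.
n8 = 92.885 + 126.2 = 219.09 kg/min.
CO2 fraction in n8 = 126.2/219.09 = 0.576.

0.576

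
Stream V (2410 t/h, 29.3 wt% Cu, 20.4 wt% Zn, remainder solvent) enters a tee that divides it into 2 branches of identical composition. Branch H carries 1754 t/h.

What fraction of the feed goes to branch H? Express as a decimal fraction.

Fraction to H = 1754/2410 = 0.7278.

0.728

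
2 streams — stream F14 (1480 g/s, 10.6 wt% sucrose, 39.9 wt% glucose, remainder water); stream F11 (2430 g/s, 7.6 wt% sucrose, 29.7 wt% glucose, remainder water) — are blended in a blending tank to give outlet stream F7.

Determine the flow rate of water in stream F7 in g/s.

water out = water in = 1480×0.495 + 2430×0.627 = 2256.2 g/s.

2256 g/s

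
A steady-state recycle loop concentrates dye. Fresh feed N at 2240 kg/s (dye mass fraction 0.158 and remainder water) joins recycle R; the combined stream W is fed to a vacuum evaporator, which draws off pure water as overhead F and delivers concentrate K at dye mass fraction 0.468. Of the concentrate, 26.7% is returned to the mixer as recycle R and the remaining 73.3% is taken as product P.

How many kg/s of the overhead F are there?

Overall dye balance (none leaves overhead): dye in fresh feed = dye in product, i.e. 2240×0.158 = (1−0.267)·K·0.468.
K = 353.92/(0.468×0.733) = 1031.7 kg/s.
Recycle R = 0.267×1031.7 = 275.47 kg/s.
Combined feed W = 2240 + 275.47 = 2515.5 kg/s.
Overhead F = W − K = 2515.5 − 1031.7 = 1483.8 kg/s.

1484 kg/s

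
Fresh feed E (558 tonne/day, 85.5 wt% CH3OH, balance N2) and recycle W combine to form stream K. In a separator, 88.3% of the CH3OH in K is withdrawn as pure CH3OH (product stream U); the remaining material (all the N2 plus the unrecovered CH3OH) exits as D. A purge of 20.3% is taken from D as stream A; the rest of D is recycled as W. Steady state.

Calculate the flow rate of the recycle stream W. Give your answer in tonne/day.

366.7 tonne/day

N2 enters only via E and leaves only via the purge: 558×0.145 = 0.203×(N2 in D), and the separator passes all N2, so N2 in K = N2 in D = 398.57 tonne/day.
CH3OH in K: m_A = 558×0.855 + (1−0.203)·(1−0.883)·m_A, so m_A = 477.09/0.9068 = 526.15 tonne/day.
D = (1−0.883)×526.15 + 398.57 = 460.13 tonne/day.
Recycle W = (1−0.203)×460.13 = 366.72 tonne/day.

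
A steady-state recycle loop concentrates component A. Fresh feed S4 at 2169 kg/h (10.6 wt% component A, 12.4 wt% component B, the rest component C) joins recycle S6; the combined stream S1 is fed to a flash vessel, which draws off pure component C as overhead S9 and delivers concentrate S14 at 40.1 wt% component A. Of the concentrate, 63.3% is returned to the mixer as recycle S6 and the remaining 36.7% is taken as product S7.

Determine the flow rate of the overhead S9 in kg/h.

1596 kg/h

Overall component A balance (none leaves overhead): component A in fresh feed = component A in product, i.e. 2169×0.106 = (1−0.633)·S14·0.401.
S14 = 229.91/(0.401×0.367) = 1562.3 kg/h.
Recycle S6 = 0.633×1562.3 = 988.91 kg/h.
Combined feed S1 = 2169 + 988.91 = 3157.9 kg/h.
Overhead S9 = S1 − S14 = 3157.9 − 1562.3 = 1595.6 kg/h.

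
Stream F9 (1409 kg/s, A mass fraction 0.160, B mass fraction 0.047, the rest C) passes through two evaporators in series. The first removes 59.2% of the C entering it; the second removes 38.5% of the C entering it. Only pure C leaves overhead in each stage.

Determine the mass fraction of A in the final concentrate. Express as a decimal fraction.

0.394

C in feed = 1409×0.793 = 1117.3 kg/s.
After stage 1: C left = (1−0.592)×1117.3 = 455.87; stream total = 747.54 kg/s.
After stage 2: C left = (1−0.385)×455.87 = 280.36; final concentrate = 572.03 kg/s.
A fraction = 225.44/572.03 = 0.394.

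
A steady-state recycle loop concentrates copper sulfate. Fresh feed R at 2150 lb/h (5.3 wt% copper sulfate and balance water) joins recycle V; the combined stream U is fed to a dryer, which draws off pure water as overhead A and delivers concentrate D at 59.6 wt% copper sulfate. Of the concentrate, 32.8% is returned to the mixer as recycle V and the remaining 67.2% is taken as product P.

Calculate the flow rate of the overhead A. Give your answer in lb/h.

Overall copper sulfate balance (none leaves overhead): copper sulfate in fresh feed = copper sulfate in product, i.e. 2150×0.053 = (1−0.328)·D·0.596.
D = 113.95/(0.596×0.672) = 284.51 lb/h.
Recycle V = 0.328×284.51 = 93.32 lb/h.
Combined feed U = 2150 + 93.32 = 2243.3 lb/h.
Overhead A = U − D = 2243.3 − 284.51 = 1958.8 lb/h.

1959 lb/h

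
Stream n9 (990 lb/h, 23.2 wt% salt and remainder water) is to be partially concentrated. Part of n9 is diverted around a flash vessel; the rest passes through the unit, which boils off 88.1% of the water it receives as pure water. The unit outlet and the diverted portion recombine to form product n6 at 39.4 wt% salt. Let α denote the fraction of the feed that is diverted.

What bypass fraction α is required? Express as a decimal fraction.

0.392

All 990×0.232 = 229.68 lb/h of salt reaches n6, so n6 = 229.68/0.394 = 582.94 lb/h and vapour = 407.06 lb/h.
The evaporator receives (1−α)·990 of feed at 0.768 water and removes 0.881 of that water:
0.881×0.768×(1−α)×990 = 407.06
(1−α) = 407.06/669.84 = 0.6077;  α = 0.3923.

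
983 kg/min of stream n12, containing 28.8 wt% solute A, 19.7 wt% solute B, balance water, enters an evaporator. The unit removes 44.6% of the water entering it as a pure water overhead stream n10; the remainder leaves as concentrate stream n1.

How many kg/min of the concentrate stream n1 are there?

757.2 kg/min

water entering = 983×0.515 = 506.25 kg/min; overhead removed = 0.446×506.25 = 225.79 kg/min.
Concentrate = 983 − 225.79 = 757.21 kg/min.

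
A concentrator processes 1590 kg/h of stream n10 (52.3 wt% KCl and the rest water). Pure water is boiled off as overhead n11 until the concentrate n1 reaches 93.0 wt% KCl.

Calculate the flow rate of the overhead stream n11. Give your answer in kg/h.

695.8 kg/h

KCl is conserved: 1590×0.523 = 831.57 kg/h all reports to the concentrate.
Concentrate = 831.57/(target fraction) = 894.16 kg/h.
Overhead = 1590 − 894.16 = 695.84 kg/h.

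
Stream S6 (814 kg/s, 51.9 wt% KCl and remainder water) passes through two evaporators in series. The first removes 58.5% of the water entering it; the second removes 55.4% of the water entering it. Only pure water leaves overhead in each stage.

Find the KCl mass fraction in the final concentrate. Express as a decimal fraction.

water in feed = 814×0.481 = 391.53 kg/s.
After stage 1: water left = (1−0.585)×391.53 = 162.49; stream total = 584.95 kg/s.
After stage 2: water left = (1−0.554)×162.49 = 72.469; final concentrate = 494.94 kg/s.
KCl fraction = 422.47/494.94 = 0.8536.

0.8536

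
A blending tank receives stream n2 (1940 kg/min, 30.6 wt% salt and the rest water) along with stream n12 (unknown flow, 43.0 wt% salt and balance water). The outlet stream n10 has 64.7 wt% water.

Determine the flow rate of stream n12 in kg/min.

1184 kg/min

Let n12 be the unknown flow. Total out = 1940 + n12.
water balance: 1346.4 + 0.570·n12 = 0.647·(1940 + n12)
(0.570 − 0.647)·n12 = 0.647×1940 − 1346.4 = -91.18
n12 = -91.18 / -0.077 = 1184.2 kg/min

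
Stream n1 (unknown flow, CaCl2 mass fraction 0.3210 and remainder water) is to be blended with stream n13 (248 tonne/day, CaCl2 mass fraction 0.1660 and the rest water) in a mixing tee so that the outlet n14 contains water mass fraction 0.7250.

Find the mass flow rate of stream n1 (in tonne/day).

587.7 tonne/day

Let n1 be the unknown flow. Total out = 248 + n1.
water balance: 206.83 + 0.679·n1 = 0.725·(248 + n1)
(0.679 − 0.725)·n1 = 0.725×248 − 206.83 = -27.032
n1 = -27.032 / -0.046 = 587.65 tonne/day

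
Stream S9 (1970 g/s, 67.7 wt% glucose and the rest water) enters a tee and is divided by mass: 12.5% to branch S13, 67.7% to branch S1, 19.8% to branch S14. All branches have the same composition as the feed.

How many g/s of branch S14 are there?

390.1 g/s

Branch S14 flow = 0.198×1970 = 390.06 g/s.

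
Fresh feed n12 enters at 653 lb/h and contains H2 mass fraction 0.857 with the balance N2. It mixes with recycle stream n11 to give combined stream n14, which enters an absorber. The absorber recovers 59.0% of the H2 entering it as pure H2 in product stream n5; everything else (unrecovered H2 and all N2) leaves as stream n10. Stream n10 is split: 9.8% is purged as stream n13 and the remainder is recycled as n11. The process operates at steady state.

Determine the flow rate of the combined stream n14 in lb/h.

N2 enters only via n12 and leaves only via the purge: 653×0.143 = 0.098×(N2 in n10), and the absorber passes all N2, so N2 in n14 = N2 in n10 = 952.85 lb/h.
H2 in n14: m_A = 653×0.857 + (1−0.098)·(1−0.590)·m_A, so m_A = 559.62/0.6302 = 888.03 lb/h.
n14 = 888.03 + 952.85 = 1840.9 lb/h.

1841 lb/h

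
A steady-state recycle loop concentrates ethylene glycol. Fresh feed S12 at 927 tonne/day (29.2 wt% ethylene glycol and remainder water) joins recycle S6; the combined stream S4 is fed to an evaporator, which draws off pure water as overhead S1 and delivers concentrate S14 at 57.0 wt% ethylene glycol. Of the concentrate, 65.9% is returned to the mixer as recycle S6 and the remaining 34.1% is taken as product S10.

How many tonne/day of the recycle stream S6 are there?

Overall ethylene glycol balance (none leaves overhead): ethylene glycol in fresh feed = ethylene glycol in product, i.e. 927×0.292 = (1−0.659)·S14·0.570.
S14 = 270.68/(0.570×0.341) = 1392.6 tonne/day.
Recycle S6 = 0.659×1392.6 = 917.74 tonne/day.

917.7 tonne/day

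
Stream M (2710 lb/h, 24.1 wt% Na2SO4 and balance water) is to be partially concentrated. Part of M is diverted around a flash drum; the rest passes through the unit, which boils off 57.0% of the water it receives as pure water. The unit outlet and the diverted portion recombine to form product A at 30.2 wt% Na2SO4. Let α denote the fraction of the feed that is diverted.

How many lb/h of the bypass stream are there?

All 2710×0.241 = 653.11 lb/h of Na2SO4 reaches A, so A = 653.11/0.302 = 2162.6 lb/h and vapour = 547.38 lb/h.
The evaporator receives (1−α)·2710 of feed at 0.759 water and removes 0.570 of that water:
0.570×0.759×(1−α)×2710 = 547.38
(1−α) = 547.38/1172.4 = 0.4669;  α = 0.5331.
Bypass flow = 0.5331×2710 = 1444.8 lb/h.

1445 lb/h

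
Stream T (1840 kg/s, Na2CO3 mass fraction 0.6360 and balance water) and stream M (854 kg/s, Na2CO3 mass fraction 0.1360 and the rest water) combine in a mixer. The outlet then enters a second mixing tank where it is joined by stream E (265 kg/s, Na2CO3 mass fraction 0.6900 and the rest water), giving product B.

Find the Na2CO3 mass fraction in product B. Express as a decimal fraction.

Overall, product flow = 2959 kg/s.
Na2CO3 in = 1840×0.636 + 854×0.136 + 265×0.690 = 1469.2 kg/s.
Na2CO3 fraction in B = 0.4965.

0.4965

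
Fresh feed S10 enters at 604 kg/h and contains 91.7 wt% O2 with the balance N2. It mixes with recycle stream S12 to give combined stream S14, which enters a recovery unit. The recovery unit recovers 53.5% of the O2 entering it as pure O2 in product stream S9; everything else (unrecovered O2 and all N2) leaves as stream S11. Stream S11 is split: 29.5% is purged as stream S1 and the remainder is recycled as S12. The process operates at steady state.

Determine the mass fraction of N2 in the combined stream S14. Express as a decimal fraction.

0.171

N2 enters only via S10 and leaves only via the purge: 604×0.083 = 0.295×(N2 in S11), and the recovery unit passes all N2, so N2 in S14 = N2 in S11 = 169.94 kg/h.
O2 in S14: m_A = 604×0.917 + (1−0.295)·(1−0.535)·m_A, so m_A = 553.87/0.6722 = 823.99 kg/h.
S14 = 823.99 + 169.94 = 993.93 kg/h.
N2 fraction in S14 = 169.94/993.93 = 0.171.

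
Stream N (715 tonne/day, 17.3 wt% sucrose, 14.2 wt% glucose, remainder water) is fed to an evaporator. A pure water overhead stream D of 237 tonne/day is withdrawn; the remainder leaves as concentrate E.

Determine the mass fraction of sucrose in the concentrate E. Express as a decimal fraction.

0.259

sucrose is not removed: 715×0.173 = 123.69 tonne/day of sucrose enters E.
Concentrate = 715 − 237 = 478 tonne/day.
Mass fraction = 123.69/478 = 0.259.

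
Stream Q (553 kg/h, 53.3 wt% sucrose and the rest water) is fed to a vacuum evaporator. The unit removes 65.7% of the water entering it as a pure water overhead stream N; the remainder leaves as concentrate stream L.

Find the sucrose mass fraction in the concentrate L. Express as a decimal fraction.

sucrose is not removed: 553×0.533 = 294.75 kg/h of sucrose enters L.
water entering = 553×0.467 = 258.25 kg/h; overhead removed = 0.657×258.25 = 169.67 kg/h.
Concentrate = 553 − 169.67 = 383.33 kg/h.
Mass fraction = 294.75/383.33 = 0.769.

0.769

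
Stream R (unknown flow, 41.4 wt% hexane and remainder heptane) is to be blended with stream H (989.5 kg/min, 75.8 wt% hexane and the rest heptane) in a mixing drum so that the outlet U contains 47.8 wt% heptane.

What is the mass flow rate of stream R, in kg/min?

2162 kg/min

Let R be the unknown flow. Total out = 989.5 + R.
heptane balance: 239.46 + 0.586·R = 0.478·(989.5 + R)
(0.586 − 0.478)·R = 0.478×989.5 − 239.46 = 233.52
R = 233.52 / 0.108 = 2162.2 kg/min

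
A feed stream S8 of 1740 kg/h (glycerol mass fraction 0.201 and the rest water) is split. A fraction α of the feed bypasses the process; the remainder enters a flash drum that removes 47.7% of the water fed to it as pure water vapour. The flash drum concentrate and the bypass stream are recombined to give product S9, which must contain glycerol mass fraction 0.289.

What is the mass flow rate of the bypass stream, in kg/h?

349.8 kg/h

All 1740×0.201 = 349.74 kg/h of glycerol reaches S9, so S9 = 349.74/0.289 = 1210.2 kg/h and vapour = 529.83 kg/h.
The evaporator receives (1−α)·1740 of feed at 0.799 water and removes 0.477 of that water:
0.477×0.799×(1−α)×1740 = 529.83
(1−α) = 529.83/663.15 = 0.7990;  α = 0.2010.
Bypass flow = 0.2010×1740 = 349.83 kg/h.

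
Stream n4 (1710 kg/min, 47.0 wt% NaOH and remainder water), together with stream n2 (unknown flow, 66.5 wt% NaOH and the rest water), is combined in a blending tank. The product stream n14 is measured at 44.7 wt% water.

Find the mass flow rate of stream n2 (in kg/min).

1267 kg/min

Let n2 be the unknown flow. Total out = 1710 + n2.
water balance: 906.3 + 0.335·n2 = 0.447·(1710 + n2)
(0.335 − 0.447)·n2 = 0.447×1710 − 906.3 = -141.93
n2 = -141.93 / -0.112 = 1267.2 kg/min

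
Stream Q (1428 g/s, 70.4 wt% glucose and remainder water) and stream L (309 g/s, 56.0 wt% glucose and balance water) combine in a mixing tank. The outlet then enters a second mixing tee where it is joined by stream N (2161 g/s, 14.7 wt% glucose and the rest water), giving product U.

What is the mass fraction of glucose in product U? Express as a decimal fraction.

Overall, product flow = 3898 g/s.
glucose in = 1428×0.704 + 309×0.560 + 2161×0.147 = 1496 g/s.
glucose fraction in U = 0.384.

0.384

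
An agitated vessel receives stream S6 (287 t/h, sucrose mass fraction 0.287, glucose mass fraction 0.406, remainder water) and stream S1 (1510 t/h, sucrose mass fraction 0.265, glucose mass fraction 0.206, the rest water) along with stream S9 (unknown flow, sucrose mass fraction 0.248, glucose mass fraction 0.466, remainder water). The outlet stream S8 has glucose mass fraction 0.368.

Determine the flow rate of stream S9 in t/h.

2385 t/h

Let S9 be the unknown flow. Total out = 1797 + S9.
glucose balance: 427.58 + 0.466·S9 = 0.368·(1797 + S9)
(0.466 − 0.368)·S9 = 0.368×1797 − 427.58 = 233.71
S9 = 233.71 / 0.098 = 2384.8 t/h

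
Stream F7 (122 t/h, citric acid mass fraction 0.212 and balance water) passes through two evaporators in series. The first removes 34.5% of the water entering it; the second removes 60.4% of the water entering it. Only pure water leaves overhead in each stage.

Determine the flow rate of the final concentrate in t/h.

water in feed = 122×0.788 = 96.136 t/h.
After stage 1: water left = (1−0.345)×96.136 = 62.969; stream total = 88.833 t/h.
After stage 2: water left = (1−0.604)×62.969 = 24.936; final concentrate = 50.8 t/h.

50.8 t/h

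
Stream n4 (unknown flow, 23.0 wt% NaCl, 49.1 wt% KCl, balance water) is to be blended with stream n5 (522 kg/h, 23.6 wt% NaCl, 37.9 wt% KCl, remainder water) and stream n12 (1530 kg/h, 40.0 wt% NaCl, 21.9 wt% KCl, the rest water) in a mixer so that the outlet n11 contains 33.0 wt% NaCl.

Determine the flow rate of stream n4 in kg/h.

580.3 kg/h

Let n4 be the unknown flow. Total out = 2052 + n4.
NaCl balance: 735.19 + 0.230·n4 = 0.330·(2052 + n4)
(0.230 − 0.330)·n4 = 0.330×2052 − 735.19 = -58.032
n4 = -58.032 / -0.100 = 580.32 kg/h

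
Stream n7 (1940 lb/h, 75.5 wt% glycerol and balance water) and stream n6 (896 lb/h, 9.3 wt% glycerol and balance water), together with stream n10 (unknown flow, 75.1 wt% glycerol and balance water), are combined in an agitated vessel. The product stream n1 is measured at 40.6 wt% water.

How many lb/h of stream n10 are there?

869.8 lb/h

Let n10 be the unknown flow. Total out = 2836 + n10.
water balance: 1288 + 0.249·n10 = 0.406·(2836 + n10)
(0.249 − 0.406)·n10 = 0.406×2836 − 1288 = -136.56
n10 = -136.56 / -0.157 = 869.78 lb/h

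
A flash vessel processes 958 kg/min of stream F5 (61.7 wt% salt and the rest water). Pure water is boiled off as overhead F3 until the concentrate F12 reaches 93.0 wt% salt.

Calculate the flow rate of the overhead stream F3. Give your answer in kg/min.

322.4 kg/min

salt is conserved: 958×0.617 = 591.09 kg/min all reports to the concentrate.
Concentrate = 591.09/(target fraction) = 635.58 kg/min.
Overhead = 958 − 635.58 = 322.42 kg/min.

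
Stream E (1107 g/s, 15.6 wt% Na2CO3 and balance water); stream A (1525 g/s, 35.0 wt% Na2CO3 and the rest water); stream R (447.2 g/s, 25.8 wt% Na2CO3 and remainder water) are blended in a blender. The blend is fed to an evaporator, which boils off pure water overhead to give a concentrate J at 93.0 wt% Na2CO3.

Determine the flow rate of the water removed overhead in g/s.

Na2CO3 entering = 1107×0.156 + 1525×0.350 + 447.2×0.258 = 821.82 g/s.
All Na2CO3 reports to J, so J = 821.82/0.930 = 883.68 g/s.
Total feed = 3079.2 g/s; overhead = 3079.2 − 883.68 = 2195.5 g/s.

2196 g/s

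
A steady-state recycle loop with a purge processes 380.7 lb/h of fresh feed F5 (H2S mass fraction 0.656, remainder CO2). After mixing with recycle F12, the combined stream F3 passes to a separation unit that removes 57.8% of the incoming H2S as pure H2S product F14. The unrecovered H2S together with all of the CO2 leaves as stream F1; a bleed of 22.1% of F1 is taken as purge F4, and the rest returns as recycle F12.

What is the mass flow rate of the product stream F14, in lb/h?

215 lb/h

H2S in F3: m_A = 380.7×0.656 + (1−0.221)·(1−0.578)·m_A, so m_A = 249.74/0.6713 = 372.04 lb/h.
Product F14 = 0.578×372.04 = 215.04 lb/h.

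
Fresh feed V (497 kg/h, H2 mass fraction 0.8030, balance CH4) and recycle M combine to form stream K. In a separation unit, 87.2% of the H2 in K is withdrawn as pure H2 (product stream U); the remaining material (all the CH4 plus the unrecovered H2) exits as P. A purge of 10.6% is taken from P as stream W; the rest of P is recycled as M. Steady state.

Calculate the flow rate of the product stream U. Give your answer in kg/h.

393 kg/h

H2 in K: m_A = 497×0.803 + (1−0.106)·(1−0.872)·m_A, so m_A = 399.09/0.8856 = 450.66 kg/h.
Product U = 0.872×450.66 = 392.98 kg/h.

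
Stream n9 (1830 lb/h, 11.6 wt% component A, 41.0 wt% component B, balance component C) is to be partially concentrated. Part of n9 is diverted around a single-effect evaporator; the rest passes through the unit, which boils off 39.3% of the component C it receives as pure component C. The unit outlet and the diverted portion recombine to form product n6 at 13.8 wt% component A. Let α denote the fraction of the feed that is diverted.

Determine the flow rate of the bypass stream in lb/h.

All 1830×0.116 = 212.28 lb/h of component A reaches n6, so n6 = 212.28/0.138 = 1538.3 lb/h and vapour = 291.74 lb/h.
The evaporator receives (1−α)·1830 of feed at 0.474 component C and removes 0.393 of that component C:
0.393×0.474×(1−α)×1830 = 291.74
(1−α) = 291.74/340.9 = 0.8558;  α = 0.1442.
Bypass flow = 0.1442×1830 = 263.88 lb/h.

263.9 lb/h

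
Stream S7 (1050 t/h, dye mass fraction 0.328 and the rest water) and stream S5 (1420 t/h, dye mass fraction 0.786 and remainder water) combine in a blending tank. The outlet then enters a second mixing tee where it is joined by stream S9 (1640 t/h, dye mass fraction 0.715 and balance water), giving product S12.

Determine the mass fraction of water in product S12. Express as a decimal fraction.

Overall, product flow = 4110 t/h.
water in = 1050×0.672 + 1420×0.214 + 1640×0.285 = 1476.9 t/h.
water fraction in S12 = 0.359.

0.359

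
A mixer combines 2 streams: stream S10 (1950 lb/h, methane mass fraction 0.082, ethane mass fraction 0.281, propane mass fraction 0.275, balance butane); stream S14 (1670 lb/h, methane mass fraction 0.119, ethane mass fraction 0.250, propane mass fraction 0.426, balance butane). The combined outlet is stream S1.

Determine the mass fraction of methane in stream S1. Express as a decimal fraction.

0.099

Total flow out = 1950 + 1670 = 3620 lb/h.
methane in = 1950×0.082 + 1670×0.119 = 358.63 lb/h.
methane mass fraction in S1 = 358.63/3620 = 0.099.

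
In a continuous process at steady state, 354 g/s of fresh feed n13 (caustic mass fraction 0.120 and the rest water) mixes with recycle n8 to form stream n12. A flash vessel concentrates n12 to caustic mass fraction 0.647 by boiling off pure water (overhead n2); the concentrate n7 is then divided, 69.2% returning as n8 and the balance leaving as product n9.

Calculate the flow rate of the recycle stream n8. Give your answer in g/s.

147.5 g/s

Overall caustic balance (none leaves overhead): caustic in fresh feed = caustic in product, i.e. 354×0.120 = (1−0.692)·n7·0.647.
n7 = 42.48/(0.647×0.308) = 213.17 g/s.
Recycle n8 = 0.692×213.17 = 147.51 g/s.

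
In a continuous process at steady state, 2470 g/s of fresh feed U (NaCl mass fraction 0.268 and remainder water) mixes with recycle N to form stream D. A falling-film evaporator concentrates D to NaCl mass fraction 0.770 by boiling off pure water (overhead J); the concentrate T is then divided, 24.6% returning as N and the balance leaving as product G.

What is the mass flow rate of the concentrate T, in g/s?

1140 g/s

Overall NaCl balance (none leaves overhead): NaCl in fresh feed = NaCl in product, i.e. 2470×0.268 = (1−0.246)·T·0.770.
T = 661.96/(0.770×0.754) = 1140.2 g/s.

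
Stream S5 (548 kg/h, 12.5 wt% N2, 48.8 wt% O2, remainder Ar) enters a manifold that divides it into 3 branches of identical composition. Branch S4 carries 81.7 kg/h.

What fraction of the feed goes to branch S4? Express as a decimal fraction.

0.149

Fraction to S4 = 81.7/548 = 0.1491.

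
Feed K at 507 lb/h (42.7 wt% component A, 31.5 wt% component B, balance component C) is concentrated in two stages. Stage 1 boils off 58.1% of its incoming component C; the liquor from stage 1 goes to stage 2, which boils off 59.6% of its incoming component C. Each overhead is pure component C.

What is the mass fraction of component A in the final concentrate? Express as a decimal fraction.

0.5435

component C in feed = 507×0.258 = 130.81 lb/h.
After stage 1: component C left = (1−0.581)×130.81 = 54.808; stream total = 431 lb/h.
After stage 2: component C left = (1−0.596)×54.808 = 22.142; final concentrate = 398.34 lb/h.
component A fraction = 216.49/398.34 = 0.5435.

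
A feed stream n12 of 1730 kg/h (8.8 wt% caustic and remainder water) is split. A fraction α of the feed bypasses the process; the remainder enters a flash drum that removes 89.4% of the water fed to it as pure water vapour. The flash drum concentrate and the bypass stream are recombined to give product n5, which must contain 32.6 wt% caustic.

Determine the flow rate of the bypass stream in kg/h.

All 1730×0.088 = 152.24 kg/h of caustic reaches n5, so n5 = 152.24/0.326 = 466.99 kg/h and vapour = 1263 kg/h.
The evaporator receives (1−α)·1730 of feed at 0.912 water and removes 0.894 of that water:
0.894×0.912×(1−α)×1730 = 1263
(1−α) = 1263/1410.5 = 0.8954;  α = 0.1046.
Bypass flow = 0.1046×1730 = 180.92 kg/h.

180.9 kg/h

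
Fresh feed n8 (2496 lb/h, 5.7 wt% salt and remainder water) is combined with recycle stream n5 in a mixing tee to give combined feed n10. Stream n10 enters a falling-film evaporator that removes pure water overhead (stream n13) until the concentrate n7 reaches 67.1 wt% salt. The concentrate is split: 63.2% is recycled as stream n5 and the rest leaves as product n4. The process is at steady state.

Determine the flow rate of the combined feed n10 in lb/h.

2860 lb/h

Overall salt balance (none leaves overhead): salt in fresh feed = salt in product, i.e. 2496×0.057 = (1−0.632)·n7·0.671.
n7 = 142.27/(0.671×0.368) = 576.17 lb/h.
Recycle n5 = 0.632×576.17 = 364.14 lb/h.
Combined feed n10 = 2496 + 364.14 = 2860.1 lb/h.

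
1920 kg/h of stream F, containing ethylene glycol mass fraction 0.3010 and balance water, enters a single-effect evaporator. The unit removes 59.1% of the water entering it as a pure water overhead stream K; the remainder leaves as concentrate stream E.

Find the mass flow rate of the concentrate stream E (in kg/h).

water entering = 1920×0.699 = 1342.1 kg/h; overhead removed = 0.591×1342.1 = 793.17 kg/h.
Concentrate = 1920 − 793.17 = 1126.8 kg/h.

1127 kg/h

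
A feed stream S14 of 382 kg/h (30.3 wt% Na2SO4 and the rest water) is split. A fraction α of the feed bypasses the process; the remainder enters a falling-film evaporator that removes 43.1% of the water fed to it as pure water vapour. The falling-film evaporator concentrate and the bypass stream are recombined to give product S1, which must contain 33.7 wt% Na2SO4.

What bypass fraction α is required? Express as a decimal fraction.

All 382×0.303 = 115.75 kg/h of Na2SO4 reaches S1, so S1 = 115.75/0.337 = 343.46 kg/h and vapour = 38.54 kg/h.
The evaporator receives (1−α)·382 of feed at 0.697 water and removes 0.431 of that water:
0.431×0.697×(1−α)×382 = 38.54
(1−α) = 38.54/114.76 = 0.3358;  α = 0.6642.

0.664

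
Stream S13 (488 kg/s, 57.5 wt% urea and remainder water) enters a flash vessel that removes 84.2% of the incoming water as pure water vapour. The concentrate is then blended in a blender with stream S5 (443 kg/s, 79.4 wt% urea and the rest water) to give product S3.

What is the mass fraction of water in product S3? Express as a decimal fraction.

0.164

Vapour removed = 0.842×0.425×488 = 174.63 kg/s; concentrate = 313.37 kg/s.
water reaching the mixer = 32.769 (from concentrate) + 443×0.206 = 124.03 kg/s.
Product flow = 313.37 + 443 = 756.37 kg/s; water fraction = 0.164.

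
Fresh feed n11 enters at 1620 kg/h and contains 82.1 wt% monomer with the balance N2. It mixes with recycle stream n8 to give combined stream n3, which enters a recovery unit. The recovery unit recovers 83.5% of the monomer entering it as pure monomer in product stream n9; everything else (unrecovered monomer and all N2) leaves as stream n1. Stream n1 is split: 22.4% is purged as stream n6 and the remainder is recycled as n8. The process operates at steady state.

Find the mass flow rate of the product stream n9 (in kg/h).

monomer in n3: m_A = 1620×0.821 + (1−0.224)·(1−0.835)·m_A, so m_A = 1330/0.8720 = 1525.3 kg/h.
Product n9 = 0.835×1525.3 = 1273.6 kg/h.

1274 kg/h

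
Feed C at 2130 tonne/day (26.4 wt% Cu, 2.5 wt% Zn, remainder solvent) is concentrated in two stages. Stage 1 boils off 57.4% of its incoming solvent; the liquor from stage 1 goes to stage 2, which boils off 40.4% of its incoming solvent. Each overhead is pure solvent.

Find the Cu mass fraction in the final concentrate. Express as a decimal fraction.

0.562

solvent in feed = 2130×0.711 = 1514.4 tonne/day.
After stage 1: solvent left = (1−0.574)×1514.4 = 645.15; stream total = 1260.7 tonne/day.
After stage 2: solvent left = (1−0.404)×645.15 = 384.51; final concentrate = 1000.1 tonne/day.
Cu fraction = 562.32/1000.1 = 0.562.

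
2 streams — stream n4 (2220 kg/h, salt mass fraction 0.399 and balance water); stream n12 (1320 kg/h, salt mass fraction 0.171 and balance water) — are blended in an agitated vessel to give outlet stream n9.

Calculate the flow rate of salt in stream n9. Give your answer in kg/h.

salt out = salt in = 2220×0.399 + 1320×0.171 = 1111.5 kg/h.

1112 kg/h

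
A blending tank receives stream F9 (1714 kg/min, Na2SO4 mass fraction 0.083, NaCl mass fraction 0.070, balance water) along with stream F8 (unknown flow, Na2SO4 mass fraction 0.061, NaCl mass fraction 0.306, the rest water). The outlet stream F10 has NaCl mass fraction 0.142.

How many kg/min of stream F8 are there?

752.5 kg/min

Let F8 be the unknown flow. Total out = 1714 + F8.
NaCl balance: 119.98 + 0.306·F8 = 0.142·(1714 + F8)
(0.306 − 0.142)·F8 = 0.142×1714 − 119.98 = 123.41
F8 = 123.41 / 0.164 = 752.49 kg/min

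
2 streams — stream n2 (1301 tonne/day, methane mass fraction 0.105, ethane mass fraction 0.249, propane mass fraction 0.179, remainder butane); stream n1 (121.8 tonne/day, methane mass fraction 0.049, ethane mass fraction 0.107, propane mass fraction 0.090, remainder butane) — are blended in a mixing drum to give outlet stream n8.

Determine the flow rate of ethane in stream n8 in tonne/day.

ethane out = ethane in = 1301×0.249 + 121.8×0.107 = 336.98 tonne/day.

337 tonne/day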